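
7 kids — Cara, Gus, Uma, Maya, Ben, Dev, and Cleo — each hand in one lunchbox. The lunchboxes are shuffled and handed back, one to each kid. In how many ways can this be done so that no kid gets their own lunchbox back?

1854

This is the derangement count D_7: permutations of 7 items with no fixed point.
By inclusion–exclusion this is Σ_{j=0}^{7} (−1)^j C(7,j)·(7−j)!.
Computing: 5040 − 5040 + 2520 − 840 + 210 − 42 + 7 − 1 = 1854.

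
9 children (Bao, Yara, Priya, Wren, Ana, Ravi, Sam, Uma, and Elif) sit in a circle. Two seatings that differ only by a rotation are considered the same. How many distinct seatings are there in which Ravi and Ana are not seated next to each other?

30240

All circular seatings of 9 people number (8)! = 40320.
Seatings with Ravi beside Ana: treat them as a block with 2 internal orders, giving 2 × (7)! = 10080.
Subtracting, 40320 − 10080 = 30240.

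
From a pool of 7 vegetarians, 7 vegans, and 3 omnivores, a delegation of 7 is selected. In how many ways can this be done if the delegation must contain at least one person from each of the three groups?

15778

Total 7-person selections from all 17: C(17,7) = 19448.
Subtract selections that omit an entire group: no vegetarians → C(10,7) = 120; no vegans → C(10,7) = 120; no omnivores → C(14,7) = 3432.
Add back selections omitting two groups (i.e. drawn from a single group): C(7,7) + C(7,7) + C(3,7) = 2.
By inclusion–exclusion: 19448 − 3672 + 2 = 15778.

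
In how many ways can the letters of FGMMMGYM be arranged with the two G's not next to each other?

Total arrangements of FGMMMGYM: 8!/(4!·2!) = 840.
If the two G's are adjacent, glue them into one block, leaving 7 items to arrange: (7)!/(4!) = 210 ways.
Subtracting, 840 − 210 = 630 arrangements keep the G's apart.

630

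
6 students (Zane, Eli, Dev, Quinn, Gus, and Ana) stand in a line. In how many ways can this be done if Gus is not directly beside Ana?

480

Of the 6! = 720 arrangements, those with Gus and Ana adjacent number 2 × 5! = 240 (treat the pair as a block with 2 internal orders).
So 720 − 240 = 480 arrangements keep them apart.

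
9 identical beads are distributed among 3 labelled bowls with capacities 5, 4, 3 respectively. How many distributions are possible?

By stars and bars, unrestricted non-negative solutions to x_1+…+x_3 = 9 number C(9+2,2) = 55.
Subtract solutions that violate a single cap (substitute x_i' = x_i − (cap_i+1)): x_1 ≥ 6 gives C(5,2) = 10; x_2 ≥ 5 gives C(6,2) = 15; x_3 ≥ 4 gives C(7,2) = 21. Together 46.
Add back pairs where two caps are both exceeded: 0 + 0 + 1 = 1.
By inclusion–exclusion the count is 55 − 46 + 1 = 10.

10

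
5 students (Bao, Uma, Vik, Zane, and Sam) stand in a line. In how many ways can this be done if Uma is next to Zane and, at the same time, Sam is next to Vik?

24

Treat {Uma,Zane} as one block (2 orders) and {Sam,Vik} as another (2 orders).
That leaves 3 units to arrange: 2 × 2 × 3! = 4 × 6 = 24.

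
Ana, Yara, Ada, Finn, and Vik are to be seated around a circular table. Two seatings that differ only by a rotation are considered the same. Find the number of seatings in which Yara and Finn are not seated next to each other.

Without the restriction there are (4)! = 24 seatings.
Seatings with Yara beside Finn: treat them as a block with 2 internal orders, giving 2 × (3)! = 12.
Subtracting, 24 − 12 = 12.

12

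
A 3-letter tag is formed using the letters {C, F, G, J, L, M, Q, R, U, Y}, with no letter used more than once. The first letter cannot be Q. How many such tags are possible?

The first letter has 10−1 = 9 choices (anything except Q).
The remaining 2 letters are filled from the other 9 symbols without repetition: 9 × 8 = 72.
Total: 9 × 72 = 648.

648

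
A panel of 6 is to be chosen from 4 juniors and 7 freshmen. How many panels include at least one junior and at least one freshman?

Unrestricted: C(11,6) = 462 ways to pick any 6 of the 11.
Selections missing a whole group: no juniors → C(7,6) = 7; no freshmen → C(4,6) = 0.
Both groups omitted at once is impossible, so 462 − 7 = 455.

455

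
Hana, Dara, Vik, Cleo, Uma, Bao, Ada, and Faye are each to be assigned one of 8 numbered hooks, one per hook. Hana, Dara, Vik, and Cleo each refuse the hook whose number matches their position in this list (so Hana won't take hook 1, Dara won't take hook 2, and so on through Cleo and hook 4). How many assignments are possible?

Let Aᵢ (for 1 ≤ i ≤ 4) be the placements that put person i in their forbidden hook. Any j of these fix j positions, leaving (8−j)! ways to fill the rest, and there are C(4,j) ways to pick which j.
By inclusion–exclusion, the number of valid placements is Σ_{j=0}^{4} (−1)^j C(4,j)·(8−j)!.
Computing: 40320 − 20160 + 4320 − 480 + 24 = 24024.

24024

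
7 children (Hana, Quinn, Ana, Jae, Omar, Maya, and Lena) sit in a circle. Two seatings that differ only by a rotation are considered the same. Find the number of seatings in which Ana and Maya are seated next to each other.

240

Glue Ana and Maya into a block (2 internal orders). Seating 6 units around a circle gives (5)! arrangements.
So 2 × (5)! = 2 × 120 = 240.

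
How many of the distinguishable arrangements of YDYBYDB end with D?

60

With the last slot taken by D, it remains to arrange the other 6 letters (YYBYDB).
Those 6 letters have B appearing twice and Y appearing 3 times, giving (6)!/(3!·2!) = 60.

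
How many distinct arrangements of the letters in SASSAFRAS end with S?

With the last slot taken by S, it remains to arrange the other 8 letters (ASSAFRAS).
Those 8 letters have A appearing 3 times and S appearing 3 times, giving (8)!/(3!·3!) = 1120.

1120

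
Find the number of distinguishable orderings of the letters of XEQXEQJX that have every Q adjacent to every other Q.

420

Treat the 2 copies of Q as a single block. The multiset to arrange is then {QQ, E, E, J, X, X, X}, 7 items in all.
That gives (7)!/(3!·2!) = 420 arrangements.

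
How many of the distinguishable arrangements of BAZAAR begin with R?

With the first slot taken by R, it remains to arrange the other 5 letters (BAZAA).
Those 5 letters have A appearing 3 times, giving (5)!/(3!) = 20.

20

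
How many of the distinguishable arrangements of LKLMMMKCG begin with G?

1680

Fix G in the first position and arrange the remaining 8 letters.
Those 8 letters have K appearing twice, L appearing twice, and M appearing 3 times, giving (8)!/(3!·2!·2!) = 1680.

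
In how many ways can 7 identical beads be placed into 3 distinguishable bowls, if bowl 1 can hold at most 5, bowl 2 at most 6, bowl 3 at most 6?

31

Without the upper bounds there are C(9,2) = 36 ways to split 7 among 3 bowls.
Subtract solutions that violate a single cap (substitute x_i' = x_i − (cap_i+1)): x_1 ≥ 6 gives C(3,2) = 3; x_2 ≥ 7 gives C(2,2) = 1; x_3 ≥ 7 gives C(2,2) = 1. Together 5.
No two caps can be exceeded simultaneously, so the pair terms are all 0.
By inclusion–exclusion the count is 36 − 5 + 0 = 31.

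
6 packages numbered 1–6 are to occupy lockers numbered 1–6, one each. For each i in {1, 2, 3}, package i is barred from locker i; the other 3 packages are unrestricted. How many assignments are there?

Let Aᵢ (for i ∈ {1, 2, 3}) be the placements that put package i in its forbidden locker. Any j of these fix j positions, leaving (6−j)! ways to fill the rest, and there are C(3,j) ways to pick which j.
By inclusion–exclusion, the number of valid placements is Σ_{j=0}^{3} (−1)^j C(3,j)·(6−j)!.
Computing: 720 − 360 + 72 − 6 = 426.

426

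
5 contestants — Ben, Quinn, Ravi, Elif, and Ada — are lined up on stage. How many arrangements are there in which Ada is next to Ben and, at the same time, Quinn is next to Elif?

24

Treat {Ada,Ben} as one block (2 orders) and {Quinn,Elif} as another (2 orders).
That leaves 3 units to arrange: 2 × 2 × 3! = 4 × 6 = 24.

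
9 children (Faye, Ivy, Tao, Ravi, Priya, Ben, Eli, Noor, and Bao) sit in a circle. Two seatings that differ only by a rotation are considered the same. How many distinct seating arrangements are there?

Around a circle, 9 distinct people have 9!/9 = (8)! = 40320 rotationally distinct seatings.

40320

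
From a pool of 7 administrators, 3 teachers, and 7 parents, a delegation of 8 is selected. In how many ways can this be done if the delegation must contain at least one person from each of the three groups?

With no constraint there are C(17,8) = 24310 possible selections.
Subtract selections that omit an entire group: no administrators → C(10,8) = 45; no teachers → C(14,8) = 3003; no parents → C(10,8) = 45.
Add back selections omitting two groups (i.e. drawn from a single group): C(7,8) + C(3,8) + C(7,8) = 0.
By inclusion–exclusion: 24310 − 3093 + 0 = 21217.

21217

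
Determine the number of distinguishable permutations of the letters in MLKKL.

30

The 5 letters of MLKKL have repeats: K appearing twice and L appearing twice.
So there are 5! / (2!·2!) = 30 distinguishable arrangements.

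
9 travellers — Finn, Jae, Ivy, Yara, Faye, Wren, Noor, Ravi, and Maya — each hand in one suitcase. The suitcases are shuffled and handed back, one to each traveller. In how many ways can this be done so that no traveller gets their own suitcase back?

Count assignments avoiding every fixed point. For any j of the 9 travellers fixed to their own suitcase, the other 9−j can be arranged in (9−j)! ways.
By inclusion–exclusion this is Σ_{j=0}^{9} (−1)^j C(9,j)·(9−j)!.
Computing: 362880 − 362880 + 181440 − 60480 + 15120 − 3024 + 504 − 72 + 9 − 1 = 133496.

133496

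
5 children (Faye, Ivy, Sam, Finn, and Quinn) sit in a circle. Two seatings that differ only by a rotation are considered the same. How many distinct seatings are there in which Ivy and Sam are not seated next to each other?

12

All circular seatings of 5 people number (4)! = 24.
Seatings with Ivy beside Sam: treat them as a block with 2 internal orders, giving 2 × (3)! = 12.
Subtracting, 24 − 12 = 12.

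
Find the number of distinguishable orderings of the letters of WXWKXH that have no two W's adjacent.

120

There are 6!/(2!·2!) = 180 arrangements of WXWKXH in total.
Arrangements with the W's together: treat WW as one letter, giving (5)!/(2!) = 60.
Subtracting, 180 − 60 = 120 arrangements keep the W's apart.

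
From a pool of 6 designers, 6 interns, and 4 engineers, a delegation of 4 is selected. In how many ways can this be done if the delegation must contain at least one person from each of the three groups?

936

With no constraint there are C(16,4) = 1820 possible selections.
Subtract selections that omit an entire group: no designers → C(10,4) = 210; no interns → C(10,4) = 210; no engineers → C(12,4) = 495.
Add back selections omitting two groups (i.e. drawn from a single group): C(6,4) + C(6,4) + C(4,4) = 31.
By inclusion–exclusion: 1820 − 915 + 31 = 936.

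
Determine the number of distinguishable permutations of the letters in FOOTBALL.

FOOTBALL has 8 letters with L appearing twice and O appearing twice.
The number of distinct arrangements is 8!/(2!·2!) = 40320/4 = 10080.

10080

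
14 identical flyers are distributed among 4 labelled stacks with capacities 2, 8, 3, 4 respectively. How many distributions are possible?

Ignoring the caps, the number of non-negative solutions to x_1+…+x_4 = 14 is C(17,3) = 680.
Subtract solutions that violate a single cap (substitute x_i' = x_i − (cap_i+1)): x_1 ≥ 3 gives C(14,3) = 364; x_2 ≥ 9 gives C(8,3) = 56; x_3 ≥ 4 gives C(13,3) = 286; x_4 ≥ 5 gives C(12,3) = 220. Together 926.
Add back pairs where two caps are both exceeded: 10 + 120 + 84 + 4 + 1 + 56 = 275.
Subtract triples: 0 + 0 + 10 + 0 = 10.
By inclusion–exclusion the count is 680 − 926 + 275 − 10 = 19.

19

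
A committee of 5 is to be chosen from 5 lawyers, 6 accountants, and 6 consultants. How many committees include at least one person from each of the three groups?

4485

Unrestricted: C(17,5) = 6188 ways to pick any 5 of the 17.
Subtract selections that omit an entire group: no lawyers → C(12,5) = 792; no accountants → C(11,5) = 462; no consultants → C(11,5) = 462.
Add back selections omitting two groups (i.e. drawn from a single group): C(5,5) + C(6,5) + C(6,5) = 13.
By inclusion–exclusion: 6188 − 1716 + 13 = 4485.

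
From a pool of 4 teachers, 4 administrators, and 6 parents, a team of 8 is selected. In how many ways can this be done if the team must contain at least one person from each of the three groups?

Total 8-person selections from all 14: C(14,8) = 3003.
Selections missing a whole group: no teachers → C(10,8) = 45; no administrators → C(10,8) = 45; no parents → C(8,8) = 1.
Add back selections omitting two groups (i.e. drawn from a single group): C(4,8) + C(4,8) + C(6,8) = 0.
By inclusion–exclusion: 3003 − 91 + 0 = 2912.

2912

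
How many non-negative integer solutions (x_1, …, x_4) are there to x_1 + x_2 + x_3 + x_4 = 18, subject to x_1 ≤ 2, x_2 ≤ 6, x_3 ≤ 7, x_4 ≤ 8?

46

Ignoring the caps, the number of non-negative solutions to x_1+…+x_4 = 18 is C(21,3) = 1330.
Subtract solutions that violate a single cap (substitute x_i' = x_i − (cap_i+1)): x_1 ≥ 3 gives C(18,3) = 816; x_2 ≥ 7 gives C(14,3) = 364; x_3 ≥ 8 gives C(13,3) = 286; x_4 ≥ 9 gives C(12,3) = 220. Together 1686.
Add back pairs where two caps are both exceeded: 165 + 120 + 84 + 20 + 10 + 4 = 403.
Subtract triples: 1 + 0 + 0 + 0 = 1.
By inclusion–exclusion the count is 1330 − 1686 + 403 − 1 = 46.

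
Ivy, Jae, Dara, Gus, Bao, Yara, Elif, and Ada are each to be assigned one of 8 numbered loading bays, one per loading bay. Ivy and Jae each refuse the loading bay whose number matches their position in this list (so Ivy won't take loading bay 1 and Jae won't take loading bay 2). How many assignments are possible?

Let Aᵢ (for i ∈ {1, 2}) be the placements that put person i in their forbidden loading bay. Any j of these fix j positions, leaving (8−j)! ways to fill the rest, and there are C(2,j) ways to pick which j.
By inclusion–exclusion, the number of valid placements is Σ_{j=0}^{2} (−1)^j C(2,j)·(8−j)!.
Computing: 40320 − 10080 + 720 = 30960.

30960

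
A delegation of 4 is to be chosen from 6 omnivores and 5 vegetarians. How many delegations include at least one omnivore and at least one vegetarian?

Total 4-person selections from all 11: C(11,4) = 330.
Subtract selections that omit an entire group: no omnivores → C(5,4) = 5; no vegetarians → C(6,4) = 15.
Both groups omitted at once is impossible, so 330 − 20 = 310.

310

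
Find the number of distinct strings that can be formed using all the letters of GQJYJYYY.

840

The 8 letters of GQJYJYYY have repeats: J appearing twice and Y appearing 4 times.
The number of distinct arrangements is 8!/(4!·2!) = 40320/48 = 840.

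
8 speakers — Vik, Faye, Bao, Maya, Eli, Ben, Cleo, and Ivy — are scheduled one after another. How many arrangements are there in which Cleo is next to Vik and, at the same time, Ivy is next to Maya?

2880

Treat {Cleo,Vik} as one block (2 orders) and {Ivy,Maya} as another (2 orders).
That leaves 6 units to arrange: 2 × 2 × 6! = 4 × 720 = 2880.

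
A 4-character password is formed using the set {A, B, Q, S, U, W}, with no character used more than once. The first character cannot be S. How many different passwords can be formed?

The first character has 6−1 = 5 choices (anything except S).
The remaining 3 characters are filled from the other 5 symbols without repetition: 5 × 4 × 3 = 60.
Total: 5 × 60 = 300.

300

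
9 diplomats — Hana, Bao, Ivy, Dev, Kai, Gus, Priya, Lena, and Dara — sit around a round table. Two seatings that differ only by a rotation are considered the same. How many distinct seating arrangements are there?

40320

Around a circle, 9 distinct people have 9!/9 = (8)! = 40320 rotationally distinct seatings.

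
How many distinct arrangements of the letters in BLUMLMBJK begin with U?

5040

Fix U in the first position and arrange the remaining 8 letters.
Those 8 letters have B appearing twice, L appearing twice, and M appearing twice, giving (8)!/(2!·2!·2!) = 5040.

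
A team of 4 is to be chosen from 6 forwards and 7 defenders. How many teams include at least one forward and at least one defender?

665

With no constraint there are C(13,4) = 715 possible selections.
Selections missing a whole group: no forwards → C(7,4) = 35; no defenders → C(6,4) = 15.
Both groups omitted at once is impossible, so 715 − 50 = 665.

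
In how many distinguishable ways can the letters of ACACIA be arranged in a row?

60

The 6 letters of ACACIA have repeats: A appearing 3 times and C appearing twice.
So there are 6! / (3!·2!) = 60 distinguishable arrangements.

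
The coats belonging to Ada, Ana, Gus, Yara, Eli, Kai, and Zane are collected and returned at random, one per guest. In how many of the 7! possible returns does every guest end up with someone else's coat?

This is the derangement count D_7: permutations of 7 items with no fixed point.
By inclusion–exclusion this is Σ_{j=0}^{7} (−1)^j C(7,j)·(7−j)!.
Computing: 5040 − 5040 + 2520 − 840 + 210 − 42 + 7 − 1 = 1854.

1854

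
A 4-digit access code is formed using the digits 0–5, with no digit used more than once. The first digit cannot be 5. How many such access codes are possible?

The first digit has 6−1 = 5 choices (anything except 5).
The remaining 3 digits are filled from the other 5 symbols without repetition: 5 × 4 × 3 = 60.
Total: 5 × 60 = 300.

300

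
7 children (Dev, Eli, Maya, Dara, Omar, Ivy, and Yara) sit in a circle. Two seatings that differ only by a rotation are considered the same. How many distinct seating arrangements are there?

720

Seat Dev anywhere (absorbing the rotational symmetry), then permute the other 6: (6)! = 720.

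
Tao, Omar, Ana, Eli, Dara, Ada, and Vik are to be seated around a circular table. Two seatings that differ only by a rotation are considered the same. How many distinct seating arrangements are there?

720

Around a circle, 7 distinct people have 7!/7 = (6)! = 720 rotationally distinct seatings.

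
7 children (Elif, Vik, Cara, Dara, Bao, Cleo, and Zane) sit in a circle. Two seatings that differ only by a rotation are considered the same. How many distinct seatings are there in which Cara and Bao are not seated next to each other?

Without the restriction there are (6)! = 720 seatings.
Those with Cara next to Bao: fuse the pair into one unit and seat 6 units around a circle — 2·(5)! = 240.
Subtracting, 720 − 240 = 480.

480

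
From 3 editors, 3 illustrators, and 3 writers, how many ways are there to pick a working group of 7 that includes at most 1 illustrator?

Split by how many illustrators are chosen (0 through 1).
Sum: C(3,0)·C(6,7) + C(3,1)·C(6,6) = 0 + 3 = 3.

3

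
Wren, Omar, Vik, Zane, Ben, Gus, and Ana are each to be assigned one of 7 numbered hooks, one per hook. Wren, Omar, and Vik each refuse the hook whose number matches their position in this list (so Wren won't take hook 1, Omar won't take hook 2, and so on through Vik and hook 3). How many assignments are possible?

Let Aᵢ (for i ∈ {1, 2, 3}) be the placements that put person i in their forbidden hook. Any j of these fix j positions, leaving (7−j)! ways to fill the rest, and there are C(3,j) ways to pick which j.
By inclusion–exclusion, the number of valid placements is Σ_{j=0}^{3} (−1)^j C(3,j)·(7−j)!.
Computing: 5040 − 2160 + 360 − 24 = 3216.

3216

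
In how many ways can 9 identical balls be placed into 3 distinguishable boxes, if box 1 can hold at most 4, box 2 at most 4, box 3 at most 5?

15

Without the upper bounds there are C(11,2) = 55 ways to split 9 among 3 boxes.
Subtract solutions that violate a single cap (substitute x_i' = x_i − (cap_i+1)): x_1 ≥ 5 gives C(6,2) = 15; x_2 ≥ 5 gives C(6,2) = 15; x_3 ≥ 6 gives C(5,2) = 10. Together 40.
No two caps can be exceeded simultaneously, so the pair terms are all 0.
By inclusion–exclusion the count is 55 − 40 + 0 = 15.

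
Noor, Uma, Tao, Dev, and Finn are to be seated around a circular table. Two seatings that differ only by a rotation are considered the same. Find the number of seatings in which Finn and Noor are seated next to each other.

Treat {Finn, Noor} as one unit (2 internal orders) and seat the resulting 4 units around the table: (3)! circular arrangements.
So 2 × (3)! = 2 × 6 = 12.

12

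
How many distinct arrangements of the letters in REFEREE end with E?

Fix E in the last position and arrange the remaining 6 letters.
Those 6 letters have E appearing 3 times and R appearing twice, giving (6)!/(3!·2!) = 60.

60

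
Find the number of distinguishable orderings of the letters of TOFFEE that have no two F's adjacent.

There are 6!/(2!·2!) = 180 arrangements of TOFFEE in total.
Arrangements with the F's together: treat FF as one letter, giving (5)!/(2!) = 60.
Subtracting, 180 − 60 = 120 arrangements keep the F's apart.

120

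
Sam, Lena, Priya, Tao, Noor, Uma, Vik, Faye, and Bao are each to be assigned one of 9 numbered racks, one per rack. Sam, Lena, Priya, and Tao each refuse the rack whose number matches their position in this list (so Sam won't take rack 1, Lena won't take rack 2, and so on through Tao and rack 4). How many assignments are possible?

Let Aᵢ (for 1 ≤ i ≤ 4) be the placements that put person i in their forbidden rack. Any j of these fix j positions, leaving (9−j)! ways to fill the rest, and there are C(4,j) ways to pick which j.
By inclusion–exclusion, the number of valid placements is Σ_{j=0}^{4} (−1)^j C(4,j)·(9−j)!.
Computing: 362880 − 161280 + 30240 − 2880 + 120 = 229080.

229080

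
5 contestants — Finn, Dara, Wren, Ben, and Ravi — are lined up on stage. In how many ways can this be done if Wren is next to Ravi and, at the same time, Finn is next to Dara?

24

Treat {Wren,Ravi} as one block (2 orders) and {Finn,Dara} as another (2 orders).
That leaves 3 units to arrange: 2 × 2 × 3! = 4 × 6 = 24.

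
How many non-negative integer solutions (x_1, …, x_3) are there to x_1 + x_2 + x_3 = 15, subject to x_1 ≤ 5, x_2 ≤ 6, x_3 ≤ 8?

15

Ignoring the caps, the number of non-negative solutions to x_1+…+x_3 = 15 is C(17,2) = 136.
Subtract solutions that violate a single cap (substitute x_i' = x_i − (cap_i+1)): x_1 ≥ 6 gives C(11,2) = 55; x_2 ≥ 7 gives C(10,2) = 45; x_3 ≥ 9 gives C(8,2) = 28. Together 128.
Add back pairs where two caps are both exceeded: 6 + 1 + 0 = 7.
By inclusion–exclusion the count is 136 − 128 + 7 = 15.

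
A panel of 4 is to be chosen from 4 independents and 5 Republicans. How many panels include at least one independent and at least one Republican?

Total 4-person selections from all 9: C(9,4) = 126.
Selections missing a whole group: no independents → C(5,4) = 5; no Republicans → C(4,4) = 1.
Both groups omitted at once is impossible, so 126 − 6 = 120.

120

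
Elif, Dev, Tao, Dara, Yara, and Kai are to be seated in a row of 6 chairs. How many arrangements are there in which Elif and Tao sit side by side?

Place the 4 others and the Elif-Tao pair as 5 objects in a line; the pair has 2 internal arrangements.
So the count is 2·(5)! = 240.

240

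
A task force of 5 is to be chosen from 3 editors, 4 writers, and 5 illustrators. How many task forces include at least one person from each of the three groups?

Unrestricted: C(12,5) = 792 ways to pick any 5 of the 12.
Selections missing a whole group: no editors → C(9,5) = 126; no writers → C(8,5) = 56; no illustrators → C(7,5) = 21.
Add back selections omitting two groups (i.e. drawn from a single group): C(3,5) + C(4,5) + C(5,5) = 1.
By inclusion–exclusion: 792 − 203 + 1 = 590.

590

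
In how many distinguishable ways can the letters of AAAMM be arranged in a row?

10

AAAMM has 5 letters with A appearing 3 times and M appearing twice.
So there are 5! / (3!·2!) = 10 distinguishable arrangements.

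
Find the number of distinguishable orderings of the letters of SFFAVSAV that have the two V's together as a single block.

Treat the 2 copies of V as a single block. The multiset to arrange is then {VV, A, A, F, F, S, S}, 7 items in all.
That gives (7)!/(2!·2!·2!) = 630 arrangements.

630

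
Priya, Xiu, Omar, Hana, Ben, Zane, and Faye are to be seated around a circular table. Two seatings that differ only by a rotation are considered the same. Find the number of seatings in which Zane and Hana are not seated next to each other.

480

Without the restriction there are (6)! = 720 seatings.
Those with Zane next to Hana: fuse the pair into one unit and seat 6 units around a circle — 2·(5)! = 240.
Subtracting, 720 − 240 = 480.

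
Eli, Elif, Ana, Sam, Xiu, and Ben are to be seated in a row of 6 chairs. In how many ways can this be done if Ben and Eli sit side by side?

240

Glue Ben and Eli into one block (2 internal orders), leaving 5 units to arrange in a row.
That gives 2 × 5! = 2 × 120 = 240.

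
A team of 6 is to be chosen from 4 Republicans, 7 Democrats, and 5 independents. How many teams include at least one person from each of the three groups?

6545

Total 6-person selections from all 16: C(16,6) = 8008.
Subtract selections that omit an entire group: no Republicans → C(12,6) = 924; no Democrats → C(9,6) = 84; no independents → C(11,6) = 462.
Add back selections omitting two groups (i.e. drawn from a single group): C(4,6) + C(7,6) + C(5,6) = 7.
By inclusion–exclusion: 8008 − 1470 + 7 = 6545.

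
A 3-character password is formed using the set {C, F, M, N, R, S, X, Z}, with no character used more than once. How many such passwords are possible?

336

Choose and order 3 of the 8 symbols: the first character has 8 options, the next 7, then 6.
8 × 7 × 6 = 336.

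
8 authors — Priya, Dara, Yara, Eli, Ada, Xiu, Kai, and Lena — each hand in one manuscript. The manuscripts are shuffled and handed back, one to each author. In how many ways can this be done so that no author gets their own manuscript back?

Count assignments avoiding every fixed point. For any j of the 8 authors fixed to their own manuscript, the other 8−j can be arranged in (8−j)! ways.
By inclusion–exclusion this is Σ_{j=0}^{8} (−1)^j C(8,j)·(8−j)!.
Computing: 40320 − 40320 + 20160 − 6720 + 1680 − 336 + 56 − 8 + 1 = 14833.

14833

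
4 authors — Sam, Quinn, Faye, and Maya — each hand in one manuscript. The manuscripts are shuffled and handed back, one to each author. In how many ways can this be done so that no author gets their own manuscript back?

Count assignments avoiding every fixed point. For any j of the 4 authors fixed to their own manuscript, the other 4−j can be arranged in (4−j)! ways.
By inclusion–exclusion this is Σ_{j=0}^{4} (−1)^j C(4,j)·(4−j)!.
Computing: 24 − 24 + 12 − 4 + 1 = 9.

9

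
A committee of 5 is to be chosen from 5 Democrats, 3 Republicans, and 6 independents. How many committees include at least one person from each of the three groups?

1365

Total 5-person selections from all 14: C(14,5) = 2002.
Selections missing a whole group: no Democrats → C(9,5) = 126; no Republicans → C(11,5) = 462; no independents → C(8,5) = 56.
Add back selections omitting two groups (i.e. drawn from a single group): C(5,5) + C(3,5) + C(6,5) = 7.
By inclusion–exclusion: 2002 − 644 + 7 = 1365.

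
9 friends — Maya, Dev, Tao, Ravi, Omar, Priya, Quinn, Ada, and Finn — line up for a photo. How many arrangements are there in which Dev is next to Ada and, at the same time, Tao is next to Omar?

Treat {Dev,Ada} as one block (2 orders) and {Tao,Omar} as another (2 orders).
That leaves 7 units to arrange: 2 × 2 × 7! = 4 × 5040 = 20160.

20160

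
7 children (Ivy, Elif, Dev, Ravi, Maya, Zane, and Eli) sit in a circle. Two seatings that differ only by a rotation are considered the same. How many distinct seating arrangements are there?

Seat Ivy anywhere (absorbing the rotational symmetry), then permute the other 6: (6)! = 720.

720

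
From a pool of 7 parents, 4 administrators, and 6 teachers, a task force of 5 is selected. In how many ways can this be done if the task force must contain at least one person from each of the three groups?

4214

Unrestricted: C(17,5) = 6188 ways to pick any 5 of the 17.
Selections missing a whole group: no parents → C(10,5) = 252; no administrators → C(13,5) = 1287; no teachers → C(11,5) = 462.
Add back selections omitting two groups (i.e. drawn from a single group): C(7,5) + C(4,5) + C(6,5) = 27.
By inclusion–exclusion: 6188 − 2001 + 27 = 4214.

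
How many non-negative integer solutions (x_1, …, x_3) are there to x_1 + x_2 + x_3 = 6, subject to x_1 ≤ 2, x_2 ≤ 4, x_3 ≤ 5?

14

Ignoring the caps, the number of non-negative solutions to x_1+…+x_3 = 6 is C(8,2) = 28.
Subtract solutions that violate a single cap (substitute x_i' = x_i − (cap_i+1)): x_1 ≥ 3 gives C(5,2) = 10; x_2 ≥ 5 gives C(3,2) = 3; x_3 ≥ 6 gives C(2,2) = 1. Together 14.
No two caps can be exceeded simultaneously, so the pair terms are all 0.
By inclusion–exclusion the count is 28 − 14 + 0 = 14.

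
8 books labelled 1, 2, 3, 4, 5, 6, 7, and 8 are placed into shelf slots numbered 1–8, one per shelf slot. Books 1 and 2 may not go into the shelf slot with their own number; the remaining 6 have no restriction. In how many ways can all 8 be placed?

30960

Let Aᵢ (for i ∈ {1, 2}) be the placements that put book i in its forbidden shelf slot. Any j of these fix j positions, leaving (8−j)! ways to fill the rest, and there are C(2,j) ways to pick which j.
By inclusion–exclusion, the number of valid placements is Σ_{j=0}^{2} (−1)^j C(2,j)·(8−j)!.
Computing: 40320 − 10080 + 720 = 30960.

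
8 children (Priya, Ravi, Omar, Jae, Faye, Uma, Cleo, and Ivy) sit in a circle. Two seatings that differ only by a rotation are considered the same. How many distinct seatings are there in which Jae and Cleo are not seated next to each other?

3600

All circular seatings of 8 people number (7)! = 5040.
Those with Jae next to Cleo: fuse the pair into one unit and seat 7 units around a circle — 2·(6)! = 1440.
Subtracting, 5040 − 1440 = 3600.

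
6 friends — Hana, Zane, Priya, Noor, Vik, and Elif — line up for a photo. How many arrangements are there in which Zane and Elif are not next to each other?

Of the 6! = 720 arrangements, those with Zane and Elif adjacent number 2 × 5! = 240 (treat the pair as a block with 2 internal orders).
Complementary counting: 720 − 240 = 480.

480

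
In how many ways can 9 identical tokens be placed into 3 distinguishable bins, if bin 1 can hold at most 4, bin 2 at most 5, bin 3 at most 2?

By stars and bars, unrestricted non-negative solutions to x_1+…+x_3 = 9 number C(9+2,2) = 55.
Subtract solutions that violate a single cap (substitute x_i' = x_i − (cap_i+1)): x_1 ≥ 5 gives C(6,2) = 15; x_2 ≥ 6 gives C(5,2) = 10; x_3 ≥ 3 gives C(8,2) = 28. Together 53.
Add back pairs where two caps are both exceeded: 0 + 3 + 1 = 4.
By inclusion–exclusion the count is 55 − 53 + 4 = 6.

6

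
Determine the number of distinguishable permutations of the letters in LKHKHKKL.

420

The 8 letters of LKHKHKKL have repeats: H appearing twice, K appearing 4 times, and L appearing twice.
Dividing 8! = 40320 by 4!·2!·2! = 96 for the repeated letters gives 420.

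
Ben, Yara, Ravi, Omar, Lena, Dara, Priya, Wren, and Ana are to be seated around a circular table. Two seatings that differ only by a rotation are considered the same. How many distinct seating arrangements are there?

Around a circle, 9 distinct people have 9!/9 = (8)! = 40320 rotationally distinct seatings.

40320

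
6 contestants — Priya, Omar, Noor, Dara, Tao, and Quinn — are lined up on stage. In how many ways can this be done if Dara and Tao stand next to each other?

240

Glue Dara and Tao into one block (2 internal orders), leaving 5 units to arrange in a row.
So the count is 2·(5)! = 240.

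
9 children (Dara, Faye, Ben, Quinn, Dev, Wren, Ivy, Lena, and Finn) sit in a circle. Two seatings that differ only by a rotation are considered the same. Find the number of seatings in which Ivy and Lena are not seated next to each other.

30240

Without the restriction there are (8)! = 40320 seatings.
Seatings with Ivy beside Lena: treat them as a block with 2 internal orders, giving 2 × (7)! = 10080.
Subtracting, 40320 − 10080 = 30240.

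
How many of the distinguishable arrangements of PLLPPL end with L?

With the last slot taken by L, it remains to arrange the other 5 letters (PLPPL).
Those 5 letters have L appearing twice and P appearing 3 times, giving (5)!/(3!·2!) = 10.

10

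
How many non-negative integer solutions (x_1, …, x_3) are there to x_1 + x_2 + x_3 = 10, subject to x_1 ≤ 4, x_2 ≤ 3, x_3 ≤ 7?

14

Without the upper bounds there are C(12,2) = 66 ways to split 10 among 3 variables.
Subtract solutions that violate a single cap (substitute x_i' = x_i − (cap_i+1)): x_1 ≥ 5 gives C(7,2) = 21; x_2 ≥ 4 gives C(8,2) = 28; x_3 ≥ 8 gives C(4,2) = 6. Together 55.
Add back pairs where two caps are both exceeded: 3 + 0 + 0 = 3.
By inclusion–exclusion the count is 66 − 55 + 3 = 14.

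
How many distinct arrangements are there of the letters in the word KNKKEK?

30

The 6 letters of KNKKEK have repeats: K appearing 4 times.
So there are 6! / (4!) = 30 distinguishable arrangements.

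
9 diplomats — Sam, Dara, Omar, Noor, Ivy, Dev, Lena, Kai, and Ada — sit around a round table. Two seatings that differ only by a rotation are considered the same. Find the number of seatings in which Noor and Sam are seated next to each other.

10080

Treat {Noor, Sam} as one unit (2 internal orders) and seat the resulting 8 units around the table: (7)! circular arrangements.
So 2 × (7)! = 2 × 5040 = 10080.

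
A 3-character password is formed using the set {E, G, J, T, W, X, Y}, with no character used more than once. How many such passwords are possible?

With no repetition, fill the 3 characters in order: 7 choices, then 6, down to 5.
That product is 7 × 6 × 5 = 210.

210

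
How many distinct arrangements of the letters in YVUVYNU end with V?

180

Fix V in the last position and arrange the remaining 6 letters.
Those 6 letters have U appearing twice and Y appearing twice, giving (6)!/(2!·2!) = 180.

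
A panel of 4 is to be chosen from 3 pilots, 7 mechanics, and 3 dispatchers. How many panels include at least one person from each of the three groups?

315

Total 4-person selections from all 13: C(13,4) = 715.
Subtract selections that omit an entire group: no pilots → C(10,4) = 210; no mechanics → C(6,4) = 15; no dispatchers → C(10,4) = 210.
Add back selections omitting two groups (i.e. drawn from a single group): C(3,4) + C(7,4) + C(3,4) = 35.
By inclusion–exclusion: 715 − 435 + 35 = 315.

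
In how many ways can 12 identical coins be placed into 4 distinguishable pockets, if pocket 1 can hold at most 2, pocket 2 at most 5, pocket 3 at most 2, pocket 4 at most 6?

Ignoring the caps, the number of non-negative solutions to x_1+…+x_4 = 12 is C(15,3) = 455.
Subtract solutions that violate a single cap (substitute x_i' = x_i − (cap_i+1)): x_1 ≥ 3 gives C(12,3) = 220; x_2 ≥ 6 gives C(9,3) = 84; x_3 ≥ 3 gives C(12,3) = 220; x_4 ≥ 7 gives C(8,3) = 56. Together 580.
Add back pairs where two caps are both exceeded: 20 + 84 + 10 + 20 + 0 + 10 = 144.
Subtract triples: 1 + 0 + 0 + 0 = 1.
By inclusion–exclusion the count is 455 − 580 + 144 − 1 = 18.

18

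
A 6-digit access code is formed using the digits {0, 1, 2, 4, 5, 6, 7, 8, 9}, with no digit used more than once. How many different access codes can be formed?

Choose and order 6 of the 9 symbols: the first digit has 9 options, the next 8, and so on down to 4.
That product is 9 × 8 × 7 × 6 × 5 × 4 = 60480.

60480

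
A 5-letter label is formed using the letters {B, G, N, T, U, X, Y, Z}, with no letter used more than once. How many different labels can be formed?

6720

This is a permutation of 5 out of 8: P(8,5) = 8!/3!.
That product is 8 × 7 × 6 × 5 × 4 = 6720.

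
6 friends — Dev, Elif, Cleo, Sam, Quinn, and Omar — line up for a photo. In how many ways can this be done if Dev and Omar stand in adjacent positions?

240

Place the 4 others and the Dev-Omar pair as 5 objects in a line; the pair has 2 internal arrangements.
That gives 2 × 5! = 2 × 120 = 240.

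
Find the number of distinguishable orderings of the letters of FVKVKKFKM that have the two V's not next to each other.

2940

Total arrangements of FVKVKKFKM: 9!/(4!·2!·2!) = 3780.
If the two V's are adjacent, glue them into one block, leaving 8 items to arrange: (8)!/(4!·2!) = 840 ways.
Subtracting, 3780 − 840 = 2940 arrangements keep the V's apart.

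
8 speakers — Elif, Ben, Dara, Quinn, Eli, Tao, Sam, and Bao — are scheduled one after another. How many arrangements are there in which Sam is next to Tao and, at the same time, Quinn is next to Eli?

2880

Treat {Sam,Tao} as one block (2 orders) and {Quinn,Eli} as another (2 orders).
That leaves 6 units to arrange: 2 × 2 × 6! = 4 × 720 = 2880.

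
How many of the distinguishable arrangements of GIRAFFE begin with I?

360

With the first slot taken by I, it remains to arrange the other 6 letters (GRAFFE).
Those 6 letters have F appearing twice, giving (6)!/(2!) = 360.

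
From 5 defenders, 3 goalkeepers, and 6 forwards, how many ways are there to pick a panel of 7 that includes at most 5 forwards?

3424

Split by how many forwards are chosen (0 through 5).
Sum: C(6,0)·C(8,7) + C(6,1)·C(8,6) + C(6,2)·C(8,5) + C(6,3)·C(8,4) + C(6,4)·C(8,3) + C(6,5)·C(8,2) = 8 + 168 + 840 + 1400 + 840 + 168 = 3424.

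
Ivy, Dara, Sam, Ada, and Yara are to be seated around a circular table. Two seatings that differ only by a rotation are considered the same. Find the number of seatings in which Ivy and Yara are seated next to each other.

Treat {Ivy, Yara} as one unit (2 internal orders) and seat the resulting 4 units around the table: (3)! circular arrangements.
So 2 × (3)! = 2 × 6 = 12.

12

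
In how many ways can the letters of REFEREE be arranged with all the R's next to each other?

30

Treat the 2 copies of R as a single block. The multiset to arrange is then {RR, E, E, E, E, F}, 6 items in all.
That gives (6)!/(4!) = 30 arrangements.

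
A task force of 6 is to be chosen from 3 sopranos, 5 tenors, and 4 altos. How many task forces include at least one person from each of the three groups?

Unrestricted: C(12,6) = 924 ways to pick any 6 of the 12.
Subtract selections that omit an entire group: no sopranos → C(9,6) = 84; no tenors → C(7,6) = 7; no altos → C(8,6) = 28.
Add back selections omitting two groups (i.e. drawn from a single group): C(3,6) + C(5,6) + C(4,6) = 0.
By inclusion–exclusion: 924 − 119 + 0 = 805.

805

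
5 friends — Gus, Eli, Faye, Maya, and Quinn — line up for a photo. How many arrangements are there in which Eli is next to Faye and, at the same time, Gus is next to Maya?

Treat {Eli,Faye} as one block (2 orders) and {Gus,Maya} as another (2 orders).
That leaves 3 units to arrange: 2 × 2 × 3! = 4 × 6 = 24.

24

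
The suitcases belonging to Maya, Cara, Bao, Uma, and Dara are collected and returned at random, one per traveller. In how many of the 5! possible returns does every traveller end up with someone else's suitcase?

44

This is the derangement count D_5: permutations of 5 items with no fixed point.
By inclusion–exclusion this is Σ_{j=0}^{5} (−1)^j C(5,j)·(5−j)!.
Computing: 120 − 120 + 60 − 20 + 5 − 1 = 44.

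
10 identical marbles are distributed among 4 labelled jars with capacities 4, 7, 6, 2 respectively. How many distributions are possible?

91

By stars and bars, unrestricted non-negative solutions to x_1+…+x_4 = 10 number C(10+3,3) = 286.
Subtract solutions that violate a single cap (substitute x_i' = x_i − (cap_i+1)): x_1 ≥ 5 gives C(8,3) = 56; x_2 ≥ 8 gives C(5,3) = 10; x_3 ≥ 7 gives C(6,3) = 20; x_4 ≥ 3 gives C(10,3) = 120. Together 206.
Add back pairs where two caps are both exceeded: 0 + 0 + 10 + 0 + 0 + 1 = 11.
By inclusion–exclusion the count is 286 − 206 + 11 = 91.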